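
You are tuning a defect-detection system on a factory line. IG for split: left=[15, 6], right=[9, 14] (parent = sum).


Parent = [24, 20], H_parent = 0.994
H_left = 0.8631 (n=21), H_right = 0.9656 (n=23)
H_children = (21/44)·0.8631 + (23/44)·0.9656 = 0.9167
IG = 0.994 - 0.9167 = 0.0773

0.0773


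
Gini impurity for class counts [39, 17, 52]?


Probabilities: [39/108, 17/108, 52/108] ≈ [0.3611, 0.1574, 0.4815]
Σpᵢ² = (1521 + 289 + 2704)/108² = 4514/11664
Gini = 1 - Σpᵢ² = 1 - 4514/11664 = 0.613

0.613


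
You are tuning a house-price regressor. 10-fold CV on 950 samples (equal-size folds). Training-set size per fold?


Fold size = 950/10 = 95
Training per fold = 950 - 95 = 855

855


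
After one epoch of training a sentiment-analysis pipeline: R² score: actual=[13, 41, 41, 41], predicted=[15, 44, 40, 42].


ȳ = 34
SS_res = Σ(y-ŷ)² = 15
SS_tot = Σ(y-ȳ)² = 588
R² = 1 - SS_res/SS_tot = 1 - 0.0255 = 0.9745

0.9745


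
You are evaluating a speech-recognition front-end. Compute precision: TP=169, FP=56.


Precision = TP/(TP+FP)
= 169/(169+56)
= 169/225 = 75.11%

75.11%


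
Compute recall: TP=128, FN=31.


Recall = TP/(TP+FN)
= 128/(128+31)
= 128/159 = 80.5%

80.5%


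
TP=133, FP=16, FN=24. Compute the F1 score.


Precision = 133/149 = 0.8926
Recall = 133/157 = 0.8471
F1 = 2·P·R/(P+R) = 2·TP/(2·TP+FP+FN) = 266/(266+16+24) = 266/306 = 0.8693

0.8693


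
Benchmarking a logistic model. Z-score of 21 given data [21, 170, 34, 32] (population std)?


μ = 64.25, σ = 61.2551
z = (21 - 64.25)/61.2551 = -0.7061

-0.7061


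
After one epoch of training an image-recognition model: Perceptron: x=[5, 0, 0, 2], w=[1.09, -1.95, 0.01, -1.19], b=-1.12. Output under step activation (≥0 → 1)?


z = (5)·(1.09) + (0)·(-1.95) + (0)·(0.01) + (2)·(-1.19) - 1.12
  = 1.95
step(z) = 1 (z≥0)

1


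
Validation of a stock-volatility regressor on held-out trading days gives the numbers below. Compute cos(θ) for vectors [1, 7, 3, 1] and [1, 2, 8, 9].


A·B = 1·1 + 7·2 + 3·8 + 1·9 = 48
‖A‖ = √60 = 7.746, ‖B‖ = √150 = 12.2474
cos = 48/(√60·√150) = 48/√9000 = 0.506

0.506


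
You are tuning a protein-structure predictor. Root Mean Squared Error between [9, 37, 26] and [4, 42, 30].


MSE = 66/3 = 22
RMSE = √(66/3) = 4.6904

4.6904


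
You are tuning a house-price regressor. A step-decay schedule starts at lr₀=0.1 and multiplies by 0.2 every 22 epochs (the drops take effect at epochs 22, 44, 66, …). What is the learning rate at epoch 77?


n_drops = ⌊77/22⌋ = 3
lr = 0.1·0.2^3 = 0.1·0.008 = 0.0008

0.0008


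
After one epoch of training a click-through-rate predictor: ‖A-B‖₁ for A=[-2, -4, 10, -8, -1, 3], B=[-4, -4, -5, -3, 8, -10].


d = |-2+ 4| + |-4+ 4| + |10+ 5| + |-8+ 3| + |-1-8| + |3+ 10|
  = 2 + 0 + 15 + 5 + 9 + 13
  = 44

44


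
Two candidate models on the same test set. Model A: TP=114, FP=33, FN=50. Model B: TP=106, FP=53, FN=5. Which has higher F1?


Model A: P=114/147=0.7755, R=114/164=0.6951, F1=2PR/(P+R)=2TP/(2TP+FP+FN)=228/311=0.7331
Model B: P=106/159=0.6667, R=106/111=0.955, F1=2PR/(P+R)=2TP/(2TP+FP+FN)=212/270=0.7852
0.7331 < 0.7852 → Model B

Model B


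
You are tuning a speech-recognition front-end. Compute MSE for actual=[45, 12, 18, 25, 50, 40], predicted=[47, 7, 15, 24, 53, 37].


Squared errors: (45-47)²=4, (12-7)²=25, (18-15)²=9, (25-24)²=1, (50-53)²=9, (40-37)²=9
Sum = 57
MSE = 57/6 = 19/2

19/2


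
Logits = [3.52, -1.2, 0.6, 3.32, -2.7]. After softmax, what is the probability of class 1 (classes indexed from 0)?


Exponentials: e^3.52=33.7844, e^-1.2=0.3012, e^0.6=1.8221, e^3.32=27.6604, e^-2.7=0.0672
Sum = 63.6353
Softmax = [0.5309, 0.0047, 0.0286, 0.4347, 0.0011]
p[1] = 0.3012/63.6353 = 0.0047

0.0047


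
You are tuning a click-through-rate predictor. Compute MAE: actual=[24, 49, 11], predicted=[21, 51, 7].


Absolute errors: |24-21|=3, |49-51|=2, |11-7|=4
Sum = 9
MAE = 9/3 = 3

3


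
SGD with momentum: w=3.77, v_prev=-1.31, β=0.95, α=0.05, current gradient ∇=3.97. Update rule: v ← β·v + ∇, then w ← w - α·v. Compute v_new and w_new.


v_new = 0.95·-1.31 + 3.97 = -1.2445 + 3.97 = 2.7255
w_new = 3.77 - 0.05·2.7255 = 3.77 - 0.136275 = 3.633725

v_new=2.7255, w_new=3.633725


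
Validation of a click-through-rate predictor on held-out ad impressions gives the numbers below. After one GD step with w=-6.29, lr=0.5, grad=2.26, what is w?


w_new = w - α·∇
= -6.29 - 0.5·2.26
= -6.29 - 1.13
= -7.42

-7.42


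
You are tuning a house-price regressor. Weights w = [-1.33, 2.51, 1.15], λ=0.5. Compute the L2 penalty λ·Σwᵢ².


‖w‖₂² = (-1.33)² + (2.51)² + (1.15)²
     = 1.7689 + 6.3001 + 1.3225
     = 9.3915
λ·‖w‖₂² = 0.5·9.3915 = 4.69575

4.69575


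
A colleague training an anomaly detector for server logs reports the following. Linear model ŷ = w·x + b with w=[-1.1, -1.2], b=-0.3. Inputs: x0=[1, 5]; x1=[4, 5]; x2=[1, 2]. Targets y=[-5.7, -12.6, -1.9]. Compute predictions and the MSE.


ŷ0 = (-1.1)·(1) + (-1.2)·(5) - 0.3 = -7.4
ŷ1 = (-1.1)·(4) + (-1.2)·(5) - 0.3 = -10.7
ŷ2 = (-1.1)·(1) + (-1.2)·(2) - 0.3 = -3.8
errors² = [2.89, 3.61, 3.61]
MSE = 10.1100/3 = 3.37

3.37


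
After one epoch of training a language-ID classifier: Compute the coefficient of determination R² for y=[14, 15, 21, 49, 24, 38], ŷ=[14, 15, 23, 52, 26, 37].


ȳ = 26.8333
SS_res = Σ(y-ŷ)² = 18
SS_tot = Σ(y-ȳ)² = 962.83
R² = 1 - SS_res/SS_tot = 1 - 0.0187 = 0.9813

0.9813


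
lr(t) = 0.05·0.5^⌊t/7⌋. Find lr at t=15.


n_drops = ⌊15/7⌋ = 2
lr = 0.05·0.5^2 = 0.05·0.25 = 0.0125

0.0125


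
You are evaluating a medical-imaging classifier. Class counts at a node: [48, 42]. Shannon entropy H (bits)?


Probabilities: [48/90, 42/90] ≈ [0.5333, 0.4667]
H = -((48/90)·log₂(48/90) + (42/90)·log₂(42/90))
  = 0.9968 bits

0.9968 bits


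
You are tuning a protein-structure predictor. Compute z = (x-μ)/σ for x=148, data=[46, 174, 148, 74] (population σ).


μ = 110.5, σ = 52.2757
z = (148 - 110.5)/52.2757 = 0.7174

0.7174


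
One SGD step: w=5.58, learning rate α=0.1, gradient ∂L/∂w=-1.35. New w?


w_new = w - α·∇
= 5.58 - 0.1·-1.35
= 5.58 + 0.135
= 5.715

5.715


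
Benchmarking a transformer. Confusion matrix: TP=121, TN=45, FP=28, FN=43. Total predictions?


Total = TP + TN + FP + FN
= 121 + 45 + 28 + 43
= 237
(Predicted positive: 149, predicted negative: 88)

237


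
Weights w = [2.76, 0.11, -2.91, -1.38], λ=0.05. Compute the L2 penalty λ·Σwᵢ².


‖w‖₂² = (2.76)² + (0.11)² + (-2.91)² + (-1.38)²
     = 7.6176 + 0.0121 + 8.4681 + 1.9044
     = 18.0022
λ·‖w‖₂² = 0.05·18.0022 = 0.90011

0.90011


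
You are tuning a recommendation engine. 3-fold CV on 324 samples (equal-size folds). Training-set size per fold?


Fold size = 324/3 = 108
Training per fold = 324 - 108 = 216

216


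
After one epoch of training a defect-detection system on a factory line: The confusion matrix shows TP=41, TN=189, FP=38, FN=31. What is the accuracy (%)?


Accuracy = (TP+TN)/(TP+TN+FP+FN)
= (41+189)/(299)
= 230/299 = 76.92%

76.92%


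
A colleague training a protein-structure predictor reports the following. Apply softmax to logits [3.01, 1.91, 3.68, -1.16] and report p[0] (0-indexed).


Exponentials: e^3.01=20.2874, e^1.91=6.7531, e^3.68=39.6464, e^-1.16=0.3135
Sum = 67.0004
Softmax = [0.3028, 0.1008, 0.5917, 0.0047]
p[0] = 20.2874/67.0004 = 0.3028

0.3028


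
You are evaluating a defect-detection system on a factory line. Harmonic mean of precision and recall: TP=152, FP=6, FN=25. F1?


Precision = 152/158 = 0.962
Recall = 152/177 = 0.8588
F1 = 2·P·R/(P+R) = 2·TP/(2·TP+FP+FN) = 304/(304+6+25) = 304/335 = 0.9075

0.9075


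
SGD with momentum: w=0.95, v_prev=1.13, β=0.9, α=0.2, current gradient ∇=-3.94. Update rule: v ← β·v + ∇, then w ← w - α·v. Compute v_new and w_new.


v_new = 0.9·1.13 - 3.94 = 1.017 - 3.94 = -2.923
w_new = 0.95 - 0.2·-2.923 = 0.95 + 0.5846 = 1.5346

v_new=-2.923, w_new=1.5346


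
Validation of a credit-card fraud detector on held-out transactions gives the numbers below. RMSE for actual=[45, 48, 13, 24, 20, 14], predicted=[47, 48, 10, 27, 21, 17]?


MSE = 32/6 = 5.3333
RMSE = √(32/6) = 2.3094

2.3094


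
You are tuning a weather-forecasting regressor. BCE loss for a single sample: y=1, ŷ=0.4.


BCE = -[y·ln(p) + (1-y)·ln(1-p)]
= -1·ln(0.4) - 0
= -ln(0.4) = 0.9163

0.9163


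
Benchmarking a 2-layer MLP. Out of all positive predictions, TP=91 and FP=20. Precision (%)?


Precision = TP/(TP+FP)
= 91/(91+20)
= 91/111 = 81.98%

81.98%


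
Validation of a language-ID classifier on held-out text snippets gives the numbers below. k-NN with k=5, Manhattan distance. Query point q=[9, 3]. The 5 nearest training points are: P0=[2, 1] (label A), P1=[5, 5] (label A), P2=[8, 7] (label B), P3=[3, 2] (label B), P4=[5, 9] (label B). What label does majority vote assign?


d(q,P0) = 9  (label A)
d(q,P1) = 6  (label A)
d(q,P2) = 5  (label B)
d(q,P3) = 7  (label B)
d(q,P4) = 10  (label B)
Votes: A=2, B=3
Majority → B

B


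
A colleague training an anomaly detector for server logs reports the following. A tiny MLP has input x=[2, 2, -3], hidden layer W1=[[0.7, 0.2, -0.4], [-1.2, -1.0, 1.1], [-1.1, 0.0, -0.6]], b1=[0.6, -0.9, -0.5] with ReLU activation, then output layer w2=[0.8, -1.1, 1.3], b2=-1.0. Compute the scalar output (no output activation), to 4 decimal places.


z1[0] = (0.7)·(2) + (0.2)·(2) + (-0.4)·(-3) + 0.6 = 3.6
z1[1] = (-1.2)·(2) + (-1.0)·(2) + (1.1)·(-3) - 0.9 = -8.6
z1[2] = (-1.1)·(2) + (0.0)·(2) + (-0.6)·(-3) - 0.5 = -0.9
h = ReLU(z1) = [3.6, 0.0, 0.0]
output = (0.8)·(3.6) + (-1.1)·(0.0) + (1.3)·(0.0) - 1.0 = 1.88

1.88


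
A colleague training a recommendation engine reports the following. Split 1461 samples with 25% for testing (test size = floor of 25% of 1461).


Test = ⌊1461·25/100⌋ = 365
Train = 1461 - 365 = 1096

Train: 1096, Test: 365


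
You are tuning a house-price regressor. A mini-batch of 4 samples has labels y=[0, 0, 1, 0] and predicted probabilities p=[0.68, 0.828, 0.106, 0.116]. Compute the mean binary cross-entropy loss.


L[0] = -ln(1-0.68) = -ln(0.32) = 1.1394
L[1] = -ln(1-0.828) = -ln(0.172) = 1.7603
L[2] = -ln(0.106) = 2.2443
L[3] = -ln(1-0.116) = -ln(0.884) = 0.1233
mean = (1.1394 + 1.7603 + 2.2443 + 0.1233)/4 = 1.3168

1.3168


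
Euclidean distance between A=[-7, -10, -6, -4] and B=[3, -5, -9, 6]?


d = √((-7-3)² + (-10+ 5)² + (-6+ 9)² + (-4-6)²)
  = √(100 + 25 + 9 + 100)
  = √234 = 15.2971

15.2971


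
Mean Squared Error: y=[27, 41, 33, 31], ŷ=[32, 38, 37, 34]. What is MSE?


Squared errors: (27-32)²=25, (41-38)²=9, (33-37)²=16, (31-34)²=9
Sum = 59
MSE = 59/4 = 59/4

59/4


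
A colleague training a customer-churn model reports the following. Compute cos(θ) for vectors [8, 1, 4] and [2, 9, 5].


A·B = 8·2 + 1·9 + 4·5 = 45
‖A‖ = √81 = 9, ‖B‖ = √110 = 10.4881
cos = 45/(√81·√110) = 45/√8910 = 0.4767

0.4767


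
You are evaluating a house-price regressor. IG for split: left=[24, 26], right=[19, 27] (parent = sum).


Parent = [43, 53], H_parent = 0.9922
H_left = 0.9988 (n=50), H_right = 0.9781 (n=46)
H_children = (50/96)·0.9988 + (46/96)·0.9781 = 0.9889
IG = 0.9922 - 0.9889 = 0.0033

0.0033


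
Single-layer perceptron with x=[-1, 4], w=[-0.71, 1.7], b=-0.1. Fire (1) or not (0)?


z = (-1)·(-0.71) + (4)·(1.7) - 0.1
  = 7.41
step(z) = 1 (z≥0)

1


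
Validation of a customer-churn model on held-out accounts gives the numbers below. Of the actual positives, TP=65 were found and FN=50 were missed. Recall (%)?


Recall = TP/(TP+FN)
= 65/(65+50)
= 65/115 = 56.52%

56.52%


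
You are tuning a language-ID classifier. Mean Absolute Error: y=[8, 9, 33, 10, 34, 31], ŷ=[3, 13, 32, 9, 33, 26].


Absolute errors: |8-3|=5, |9-13|=4, |33-32|=1, |10-9|=1, |34-33|=1, |31-26|=5
Sum = 17
MAE = 17/6 = 17/6

17/6


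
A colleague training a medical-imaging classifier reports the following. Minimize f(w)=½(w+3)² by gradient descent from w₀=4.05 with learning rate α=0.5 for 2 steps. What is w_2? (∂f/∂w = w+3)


step 1: grad = 4.05+3 = 7.05; w = 4.05 - 0.5·(7.05) = 0.525
step 2: grad = 0.525+3 = 3.525; w = 0.525 - 0.5·(3.525) = -1.2375

-1.2375


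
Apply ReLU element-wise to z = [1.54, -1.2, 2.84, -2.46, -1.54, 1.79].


ReLU(1.54) = max(0, 1.54) = 1.54
ReLU(-1.2) = max(0, -1.2) = 0.0
ReLU(2.84) = max(0, 2.84) = 2.84
ReLU(-2.46) = max(0, -2.46) = 0.0
ReLU(-1.54) = max(0, -1.54) = 0.0
ReLU(1.79) = max(0, 1.79) = 1.79
result = [1.54, 0.0, 2.84, 0.0, 0.0, 1.79]

[1.54, 0.0, 2.84, 0.0, 0.0, 1.79]


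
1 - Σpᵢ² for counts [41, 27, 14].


Probabilities: [41/82, 27/82, 14/82] ≈ [0.5, 0.3293, 0.1707]
Σpᵢ² = (1681 + 729 + 196)/82² = 2606/6724
Gini = 1 - Σpᵢ² = 1 - 2606/6724 = 0.6124

0.6124


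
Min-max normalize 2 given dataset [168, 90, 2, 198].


min=2, max=198
(2-2)/(198-2) = 0/196 = 0.0

0.0


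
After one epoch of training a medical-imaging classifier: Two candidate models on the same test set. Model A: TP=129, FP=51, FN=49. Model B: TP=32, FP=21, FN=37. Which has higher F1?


Model A: P=129/180=0.7167, R=129/178=0.7247, F1=2PR/(P+R)=2TP/(2TP+FP+FN)=258/358=0.7207
Model B: P=32/53=0.6038, R=32/69=0.4638, F1=2PR/(P+R)=2TP/(2TP+FP+FN)=64/122=0.5246
0.7207 > 0.5246 → Model A

Model A


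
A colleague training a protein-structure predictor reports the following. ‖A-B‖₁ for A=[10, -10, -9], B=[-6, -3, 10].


d = |10+ 6| + |-10+ 3| + |-9-10|
  = 16 + 7 + 19
  = 42

42


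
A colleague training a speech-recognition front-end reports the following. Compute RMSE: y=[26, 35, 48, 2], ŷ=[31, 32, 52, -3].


MSE = 75/4 = 18.75
RMSE = √(75/4) = 4.3301

4.3301


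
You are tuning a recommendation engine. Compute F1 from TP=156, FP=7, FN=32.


Precision = 156/163 = 0.9571
Recall = 156/188 = 0.8298
F1 = 2·P·R/(P+R) = 2·TP/(2·TP+FP+FN) = 312/(312+7+32) = 312/351 = 0.8889

0.8889


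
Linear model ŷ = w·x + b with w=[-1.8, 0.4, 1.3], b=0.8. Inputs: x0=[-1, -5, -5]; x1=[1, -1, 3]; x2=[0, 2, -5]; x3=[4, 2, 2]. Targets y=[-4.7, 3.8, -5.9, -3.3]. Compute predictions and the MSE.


ŷ0 = (-1.8)·(-1) + (0.4)·(-5) + (1.3)·(-5) + 0.8 = -5.9
ŷ1 = (-1.8)·(1) + (0.4)·(-1) + (1.3)·(3) + 0.8 = 2.5
ŷ2 = (-1.8)·(0) + (0.4)·(2) + (1.3)·(-5) + 0.8 = -4.9
ŷ3 = (-1.8)·(4) + (0.4)·(2) + (1.3)·(2) + 0.8 = -3.0
errors² = [1.44, 1.69, 1.0, 0.09]
MSE = 4.2200/4 = 1.055

1.055


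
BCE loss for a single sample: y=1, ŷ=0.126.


BCE = -[y·ln(p) + (1-y)·ln(1-p)]
= -1·ln(0.126) - 0
= -ln(0.126) = 2.0715

2.0715


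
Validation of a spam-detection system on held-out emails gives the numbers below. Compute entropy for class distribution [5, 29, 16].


Probabilities: [5/50, 29/50, 16/50] ≈ [0.1, 0.58, 0.32]
H = -((5/50)·log₂(5/50) + (29/50)·log₂(29/50) + (16/50)·log₂(16/50))
  = 1.314 bits

1.314 bits


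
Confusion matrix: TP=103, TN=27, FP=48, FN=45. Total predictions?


Total = TP + TN + FP + FN
= 103 + 27 + 48 + 45
= 223
(Predicted positive: 151, predicted negative: 72)

223


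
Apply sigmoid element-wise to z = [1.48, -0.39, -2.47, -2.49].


σ(1.48) = 1/(1+e^-1.48) = 0.8146
σ(-0.39) = 1/(1+e^0.39) = 0.4037
σ(-2.47) = 1/(1+e^2.47) = 0.078
σ(-2.49) = 1/(1+e^2.49) = 0.0766
result = [0.8146, 0.4037, 0.078, 0.0766]

[0.8146, 0.4037, 0.078, 0.0766]


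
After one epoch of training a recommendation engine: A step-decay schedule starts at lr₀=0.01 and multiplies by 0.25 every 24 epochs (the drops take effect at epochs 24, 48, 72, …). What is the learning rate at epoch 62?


n_drops = ⌊62/24⌋ = 2
lr = 0.01·0.25^2 = 0.01·0.0625 = 0.000625

0.000625


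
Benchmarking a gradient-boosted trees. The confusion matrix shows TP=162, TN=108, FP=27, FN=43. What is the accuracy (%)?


Accuracy = (TP+TN)/(TP+TN+FP+FN)
= (162+108)/(340)
= 270/340 = 79.41%

79.41%


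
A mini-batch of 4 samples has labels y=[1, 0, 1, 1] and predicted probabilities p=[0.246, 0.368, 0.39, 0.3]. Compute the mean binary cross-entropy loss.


L[0] = -ln(0.246) = 1.4024
L[1] = -ln(1-0.368) = -ln(0.632) = 0.4589
L[2] = -ln(0.39) = 0.9416
L[3] = -ln(0.3) = 1.204
mean = (1.4024 + 0.4589 + 0.9416 + 1.204)/4 = 1.0017

1.0017


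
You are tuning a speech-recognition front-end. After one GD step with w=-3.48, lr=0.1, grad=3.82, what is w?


w_new = w - α·∇
= -3.48 - 0.1·3.82
= -3.48 - 0.382
= -3.862

-3.862


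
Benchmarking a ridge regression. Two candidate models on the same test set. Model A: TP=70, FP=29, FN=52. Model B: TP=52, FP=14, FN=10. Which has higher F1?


Model A: P=70/99=0.7071, R=70/122=0.5738, F1=2PR/(P+R)=2TP/(2TP+FP+FN)=140/221=0.6335
Model B: P=52/66=0.7879, R=52/62=0.8387, F1=2PR/(P+R)=2TP/(2TP+FP+FN)=104/128=0.8125
0.6335 < 0.8125 → Model B

Model B


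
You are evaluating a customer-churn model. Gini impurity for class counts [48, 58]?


Probabilities: [48/106, 58/106] ≈ [0.4528, 0.5472]
Σpᵢ² = (2304 + 3364)/106² = 5668/11236
Gini = 1 - Σpᵢ² = 1 - 5668/11236 = 0.4956

0.4956


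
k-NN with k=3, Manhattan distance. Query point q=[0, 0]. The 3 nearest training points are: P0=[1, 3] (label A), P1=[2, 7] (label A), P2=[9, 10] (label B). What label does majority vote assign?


d(q,P0) = 4  (label A)
d(q,P1) = 9  (label A)
d(q,P2) = 19  (label B)
Votes: A=2, B=1
Majority → A

A


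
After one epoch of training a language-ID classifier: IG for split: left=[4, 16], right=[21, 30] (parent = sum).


Parent = [25, 46], H_parent = 0.9359
H_left = 0.7219 (n=20), H_right = 0.9774 (n=51)
H_children = (20/71)·0.7219 + (51/71)·0.9774 = 0.9054
IG = 0.9359 - 0.9054 = 0.0305

0.0305


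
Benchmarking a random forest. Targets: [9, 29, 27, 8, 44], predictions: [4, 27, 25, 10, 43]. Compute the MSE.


Squared errors: (9-4)²=25, (29-27)²=4, (27-25)²=4, (8-10)²=4, (44-43)²=1
Sum = 38
MSE = 38/5 = 38/5

38/5


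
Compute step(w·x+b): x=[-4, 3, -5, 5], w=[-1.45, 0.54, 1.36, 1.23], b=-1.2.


z = (-4)·(-1.45) + (3)·(0.54) + (-5)·(1.36) + (5)·(1.23) - 1.2
  = 5.57
step(z) = 1 (z≥0)

1


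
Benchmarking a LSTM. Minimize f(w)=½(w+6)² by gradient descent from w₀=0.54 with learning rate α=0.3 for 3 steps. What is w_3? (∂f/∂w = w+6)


step 1: grad = 0.54+6 = 6.54; w = 0.54 - 0.3·(6.54) = -1.422
step 2: grad = -1.422+6 = 4.578; w = -1.422 - 0.3·(4.578) = -2.7954
step 3: grad = -2.7954+6 = 3.2046; w = -2.7954 - 0.3·(3.2046) = -3.75678

-3.75678


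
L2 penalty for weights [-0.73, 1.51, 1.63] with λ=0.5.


‖w‖₂² = (-0.73)² + (1.51)² + (1.63)²
     = 0.5329 + 2.2801 + 2.6569
     = 5.4699
λ·‖w‖₂² = 0.5·5.4699 = 2.73495

2.73495


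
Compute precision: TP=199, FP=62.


Precision = TP/(TP+FP)
= 199/(199+62)
= 199/261 = 76.25%

76.25%


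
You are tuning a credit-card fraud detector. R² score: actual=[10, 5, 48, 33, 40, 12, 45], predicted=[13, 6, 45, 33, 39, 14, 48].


ȳ = 27.5714
SS_res = Σ(y-ŷ)² = 33
SS_tot = Σ(y-ȳ)² = 1965.71
R² = 1 - SS_res/SS_tot = 1 - 0.0168 = 0.9832

0.9832


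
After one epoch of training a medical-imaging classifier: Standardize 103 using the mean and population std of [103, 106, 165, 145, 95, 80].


μ = 115.6667, σ = 29.5729
z = (103 - 115.6667)/29.5729 = -0.4283

-0.4283


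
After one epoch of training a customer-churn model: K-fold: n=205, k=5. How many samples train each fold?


Fold size = 205/5 = 41
Training per fold = 205 - 41 = 164

164


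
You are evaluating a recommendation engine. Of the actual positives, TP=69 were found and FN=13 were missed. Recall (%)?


Recall = TP/(TP+FN)
= 69/(69+13)
= 69/82 = 84.15%

84.15%


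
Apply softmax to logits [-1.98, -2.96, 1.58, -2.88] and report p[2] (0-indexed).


Exponentials: e^-1.98=0.1381, e^-2.96=0.0518, e^1.58=4.855, e^-2.88=0.0561
Sum = 5.101
Softmax = [0.0271, 0.0102, 0.9518, 0.011]
p[2] = 4.855/5.101 = 0.9518

0.9518


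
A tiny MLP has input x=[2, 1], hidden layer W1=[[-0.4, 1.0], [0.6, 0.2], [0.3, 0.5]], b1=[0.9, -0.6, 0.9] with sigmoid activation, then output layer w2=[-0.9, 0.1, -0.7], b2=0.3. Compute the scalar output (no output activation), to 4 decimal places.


z1[0] = (-0.4)·(2) + (1.0)·(1) + 0.9 = 1.1
z1[1] = (0.6)·(2) + (0.2)·(1) - 0.6 = 0.8
z1[2] = (0.3)·(2) + (0.5)·(1) + 0.9 = 2.0
h = sigmoid(z1) = [0.7503, 0.69, 0.8808]
output = (-0.9)·(0.7503) + (0.1)·(0.69) + (-0.7)·(0.8808) + 0.3 = -0.9228

-0.9228


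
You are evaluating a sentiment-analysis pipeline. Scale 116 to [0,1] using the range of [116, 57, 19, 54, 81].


min=19, max=116
(116-19)/(116-19) = 97/97 = 1.0

1.0


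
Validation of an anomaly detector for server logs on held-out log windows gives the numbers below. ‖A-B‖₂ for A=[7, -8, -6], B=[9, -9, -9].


d = √((7-9)² + (-8+ 9)² + (-6+ 9)²)
  = √(4 + 1 + 9)
  = √14 = 3.7417

3.7417


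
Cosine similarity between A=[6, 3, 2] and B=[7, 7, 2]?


A·B = 6·7 + 3·7 + 2·2 = 67
‖A‖ = √49 = 7, ‖B‖ = √102 = 10.0995
cos = 67/(√49·√102) = 67/√4998 = 0.9477

0.9477


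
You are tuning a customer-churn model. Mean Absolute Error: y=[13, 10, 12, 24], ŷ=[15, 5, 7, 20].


Absolute errors: |13-15|=2, |10-5|=5, |12-7|=5, |24-20|=4
Sum = 16
MAE = 16/4 = 4

4


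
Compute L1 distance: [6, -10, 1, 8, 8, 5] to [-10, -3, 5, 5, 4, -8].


d = |6+ 10| + |-10+ 3| + |1-5| + |8-5| + |8-4| + |5+ 8|
  = 16 + 7 + 4 + 3 + 4 + 13
  = 47

47


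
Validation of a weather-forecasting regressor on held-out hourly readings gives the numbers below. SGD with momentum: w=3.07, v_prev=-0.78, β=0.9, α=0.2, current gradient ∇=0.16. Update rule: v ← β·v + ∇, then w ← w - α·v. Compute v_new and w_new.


v_new = 0.9·-0.78 + 0.16 = -0.702 + 0.16 = -0.542
w_new = 3.07 - 0.2·-0.542 = 3.07 + 0.1084 = 3.1784

v_new=-0.542, w_new=3.1784


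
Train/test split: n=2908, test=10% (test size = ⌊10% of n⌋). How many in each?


Test = ⌊2908·10/100⌋ = 290
Train = 2908 - 290 = 2618

Train: 2618, Test: 290


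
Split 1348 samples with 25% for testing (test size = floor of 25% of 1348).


Test = ⌊1348·25/100⌋ = 337
Train = 1348 - 337 = 1011

Train: 1011, Test: 337


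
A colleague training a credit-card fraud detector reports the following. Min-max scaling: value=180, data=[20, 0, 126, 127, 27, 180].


min=0, max=180
(180-0)/(180-0) = 180/180 = 1.0

1.0


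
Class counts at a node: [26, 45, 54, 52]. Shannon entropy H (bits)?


Probabilities: [26/177, 45/177, 54/177, 52/177] ≈ [0.1469, 0.2542, 0.3051, 0.2938]
H = -((26/177)·log₂(26/177) + (45/177)·log₂(45/177) + (54/177)·log₂(54/177) + (52/177)·log₂(52/177))
  = 1.9505 bits

1.9505 bits


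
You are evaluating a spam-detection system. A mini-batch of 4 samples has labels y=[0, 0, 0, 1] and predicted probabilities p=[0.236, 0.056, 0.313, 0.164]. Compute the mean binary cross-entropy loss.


L[0] = -ln(1-0.236) = -ln(0.764) = 0.2692
L[1] = -ln(1-0.056) = -ln(0.944) = 0.0576
L[2] = -ln(1-0.313) = -ln(0.687) = 0.3754
L[3] = -ln(0.164) = 1.8079
mean = (0.2692 + 0.0576 + 0.3754 + 1.8079)/4 = 0.6275

0.6275


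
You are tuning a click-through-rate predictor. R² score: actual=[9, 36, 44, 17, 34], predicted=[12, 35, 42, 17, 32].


ȳ = 28
SS_res = Σ(y-ŷ)² = 18
SS_tot = Σ(y-ȳ)² = 838
R² = 1 - SS_res/SS_tot = 1 - 0.0215 = 0.9785

0.9785


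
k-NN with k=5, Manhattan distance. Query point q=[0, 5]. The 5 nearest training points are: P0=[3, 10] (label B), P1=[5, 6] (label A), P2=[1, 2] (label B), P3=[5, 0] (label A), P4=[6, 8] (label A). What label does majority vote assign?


d(q,P0) = 8  (label B)
d(q,P1) = 6  (label A)
d(q,P2) = 4  (label B)
d(q,P3) = 10  (label A)
d(q,P4) = 9  (label A)
Votes: A=3, B=2
Majority → A

A


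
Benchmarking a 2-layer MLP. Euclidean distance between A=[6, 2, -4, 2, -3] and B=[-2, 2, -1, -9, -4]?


d = √((6+ 2)² + (2-2)² + (-4+ 1)² + (2+ 9)² + (-3+ 4)²)
  = √(64 + 0 + 9 + 121 + 1)
  = √195 = 13.9642

13.9642


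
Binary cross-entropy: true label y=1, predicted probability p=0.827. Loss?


BCE = -[y·ln(p) + (1-y)·ln(1-p)]
= -1·ln(0.827) - 0
= -ln(0.827) = 0.19

0.19


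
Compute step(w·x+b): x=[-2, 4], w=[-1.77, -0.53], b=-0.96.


z = (-2)·(-1.77) + (4)·(-0.53) - 0.96
  = 0.46
step(z) = 1 (z≥0)

1


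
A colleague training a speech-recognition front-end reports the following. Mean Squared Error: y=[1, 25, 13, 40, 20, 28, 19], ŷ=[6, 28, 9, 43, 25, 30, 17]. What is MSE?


Squared errors: (1-6)²=25, (25-28)²=9, (13-9)²=16, (40-43)²=9, (20-25)²=25, (28-30)²=4, (19-17)²=4
Sum = 92
MSE = 92/7 = 92/7

92/7


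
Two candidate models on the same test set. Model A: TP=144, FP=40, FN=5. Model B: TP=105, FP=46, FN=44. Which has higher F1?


Model A: P=144/184=0.7826, R=144/149=0.9664, F1=2PR/(P+R)=2TP/(2TP+FP+FN)=288/333=0.8649
Model B: P=105/151=0.6954, R=105/149=0.7047, F1=2PR/(P+R)=2TP/(2TP+FP+FN)=210/300=0.7
0.8649 > 0.7 → Model A

Model A


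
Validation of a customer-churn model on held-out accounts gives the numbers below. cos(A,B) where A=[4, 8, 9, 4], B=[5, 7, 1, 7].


A·B = 4·5 + 8·7 + 9·1 + 4·7 = 113
‖A‖ = √177 = 13.3041, ‖B‖ = √124 = 11.1355
cos = 113/(√177·√124) = 113/√21948 = 0.7627

0.7627


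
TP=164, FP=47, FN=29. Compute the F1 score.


Precision = 164/211 = 0.7773
Recall = 164/193 = 0.8497
F1 = 2·P·R/(P+R) = 2·TP/(2·TP+FP+FN) = 328/(328+47+29) = 328/404 = 0.8119

0.8119


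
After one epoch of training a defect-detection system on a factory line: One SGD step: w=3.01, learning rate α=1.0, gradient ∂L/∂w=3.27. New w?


w_new = w - α·∇
= 3.01 - 1.0·3.27
= 3.01 - 3.27
= -0.26

-0.26


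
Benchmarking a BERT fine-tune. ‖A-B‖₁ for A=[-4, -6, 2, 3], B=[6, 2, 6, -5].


d = |-4-6| + |-6-2| + |2-6| + |3+ 5|
  = 10 + 8 + 4 + 8
  = 30

30


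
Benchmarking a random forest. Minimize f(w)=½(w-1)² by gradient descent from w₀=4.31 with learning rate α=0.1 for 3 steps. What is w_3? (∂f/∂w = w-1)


step 1: grad = 4.31-1 = 3.31; w = 4.31 - 0.1·(3.31) = 3.979
step 2: grad = 3.979-1 = 2.979; w = 3.979 - 0.1·(2.979) = 3.6811
step 3: grad = 3.6811-1 = 2.6811; w = 3.6811 - 0.1·(2.6811) = 3.41299

3.41299


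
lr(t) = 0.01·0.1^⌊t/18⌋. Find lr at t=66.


n_drops = ⌊66/18⌋ = 3
lr = 0.01·0.1^3 = 0.01·0.001 = 0.00001

0.00001


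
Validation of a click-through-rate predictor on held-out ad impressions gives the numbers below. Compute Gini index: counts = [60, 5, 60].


Probabilities: [60/125, 5/125, 60/125] ≈ [0.48, 0.04, 0.48]
Σpᵢ² = (3600 + 25 + 3600)/125² = 7225/15625
Gini = 1 - Σpᵢ² = 1 - 7225/15625 = 0.5376

0.5376


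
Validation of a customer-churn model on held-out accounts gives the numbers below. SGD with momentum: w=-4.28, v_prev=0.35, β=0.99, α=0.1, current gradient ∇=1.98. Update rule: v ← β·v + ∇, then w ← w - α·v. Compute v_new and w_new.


v_new = 0.99·0.35 + 1.98 = 0.3465 + 1.98 = 2.3265
w_new = -4.28 - 0.1·2.3265 = -4.28 - 0.23265 = -4.51265

v_new=2.3265, w_new=-4.51265


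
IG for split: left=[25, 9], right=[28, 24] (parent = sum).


Parent = [53, 33], H_parent = 0.9606
H_left = 0.8338 (n=34), H_right = 0.9957 (n=52)
H_children = (34/86)·0.8338 + (52/86)·0.9957 = 0.9317
IG = 0.9606 - 0.9317 = 0.0289

0.0289


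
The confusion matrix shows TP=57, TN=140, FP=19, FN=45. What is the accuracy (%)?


Accuracy = (TP+TN)/(TP+TN+FP+FN)
= (57+140)/(261)
= 197/261 = 75.48%

75.48%


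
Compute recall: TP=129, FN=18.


Recall = TP/(TP+FN)
= 129/(129+18)
= 129/147 = 87.76%

87.76%


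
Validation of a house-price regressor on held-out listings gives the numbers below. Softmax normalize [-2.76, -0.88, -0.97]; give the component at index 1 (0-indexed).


Exponentials: e^-2.76=0.0633, e^-0.88=0.4148, e^-0.97=0.3791
Sum = 0.8572
Softmax = [0.0738, 0.4839, 0.4423]
p[1] = 0.4148/0.8572 = 0.4839

0.4839


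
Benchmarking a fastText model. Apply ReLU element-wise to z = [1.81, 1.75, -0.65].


ReLU(1.81) = max(0, 1.81) = 1.81
ReLU(1.75) = max(0, 1.75) = 1.75
ReLU(-0.65) = max(0, -0.65) = 0.0
result = [1.81, 1.75, 0.0]

[1.81, 1.75, 0.0]


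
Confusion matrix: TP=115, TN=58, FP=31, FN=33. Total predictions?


Total = TP + TN + FP + FN
= 115 + 58 + 31 + 33
= 237
(Predicted positive: 146, predicted negative: 91)

237


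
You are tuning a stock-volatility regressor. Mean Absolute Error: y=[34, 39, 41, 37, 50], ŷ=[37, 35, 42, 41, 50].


Absolute errors: |34-37|=3, |39-35|=4, |41-42|=1, |37-41|=4, |50-50|=0
Sum = 12
MAE = 12/5 = 12/5

12/5


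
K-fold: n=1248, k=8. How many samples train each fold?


Fold size = 1248/8 = 156
Training per fold = 1248 - 156 = 1092

1092


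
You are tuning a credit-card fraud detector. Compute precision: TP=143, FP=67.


Precision = TP/(TP+FP)
= 143/(143+67)
= 143/210 = 68.1%

68.1%


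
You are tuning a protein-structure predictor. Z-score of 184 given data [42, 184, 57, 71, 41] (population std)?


μ = 79, σ = 53.6395
z = (184 - 79)/53.6395 = 1.9575

1.9575


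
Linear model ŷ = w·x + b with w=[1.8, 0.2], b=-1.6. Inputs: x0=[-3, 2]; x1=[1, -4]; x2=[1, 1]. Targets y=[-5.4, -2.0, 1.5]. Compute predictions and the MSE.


ŷ0 = (1.8)·(-3) + (0.2)·(2) - 1.6 = -6.6
ŷ1 = (1.8)·(1) + (0.2)·(-4) - 1.6 = -0.6
ŷ2 = (1.8)·(1) + (0.2)·(1) - 1.6 = 0.4
errors² = [1.44, 1.96, 1.21]
MSE = 4.6100/3 = 1.5367

1.5367


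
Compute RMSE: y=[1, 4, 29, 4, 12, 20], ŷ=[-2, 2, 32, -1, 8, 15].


MSE = 88/6 = 14.6667
RMSE = √(88/6) = 3.8297

3.8297


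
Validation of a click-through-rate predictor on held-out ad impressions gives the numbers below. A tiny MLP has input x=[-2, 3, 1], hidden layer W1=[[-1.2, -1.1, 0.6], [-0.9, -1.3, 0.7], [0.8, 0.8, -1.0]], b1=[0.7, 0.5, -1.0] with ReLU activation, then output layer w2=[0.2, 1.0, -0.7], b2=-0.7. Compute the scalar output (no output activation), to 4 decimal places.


z1[0] = (-1.2)·(-2) + (-1.1)·(3) + (0.6)·(1) + 0.7 = 0.4
z1[1] = (-0.9)·(-2) + (-1.3)·(3) + (0.7)·(1) + 0.5 = -0.9
z1[2] = (0.8)·(-2) + (0.8)·(3) + (-1.0)·(1) - 1.0 = -1.2
h = ReLU(z1) = [0.4, 0.0, 0.0]
output = (0.2)·(0.4) + (1.0)·(0.0) + (-0.7)·(0.0) - 0.7 = -0.62

-0.62


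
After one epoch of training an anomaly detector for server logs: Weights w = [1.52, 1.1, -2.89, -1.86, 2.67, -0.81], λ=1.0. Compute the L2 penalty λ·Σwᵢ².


‖w‖₂² = (1.52)² + (1.1)² + (-2.89)² + (-1.86)² + (2.67)² + (-0.81)²
     = 2.3104 + 1.21 + 8.3521 + 3.4596 + 7.1289 + 0.6561
     = 23.1171
λ·‖w‖₂² = 1.0·23.1171 = 23.1171

23.1171


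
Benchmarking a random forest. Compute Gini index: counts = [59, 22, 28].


Probabilities: [59/109, 22/109, 28/109] ≈ [0.5413, 0.2018, 0.2569]
Σpᵢ² = (3481 + 484 + 784)/109² = 4749/11881
Gini = 1 - Σpᵢ² = 1 - 4749/11881 = 0.6003

0.6003


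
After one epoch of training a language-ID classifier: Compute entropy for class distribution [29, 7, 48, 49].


Probabilities: [29/133, 7/133, 48/133, 49/133] ≈ [0.218, 0.0526, 0.3609, 0.3684]
H = -((29/133)·log₂(29/133) + (7/133)·log₂(7/133) + (48/133)·log₂(48/133) + (49/133)·log₂(49/133))
  = 1.7641 bits

1.7641 bits


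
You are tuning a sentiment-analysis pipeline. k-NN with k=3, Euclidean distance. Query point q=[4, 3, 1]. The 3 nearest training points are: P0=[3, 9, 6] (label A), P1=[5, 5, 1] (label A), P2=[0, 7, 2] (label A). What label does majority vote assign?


d(q,P0) = 7.874  (label A)
d(q,P1) = 2.2361  (label A)
d(q,P2) = 5.7446  (label A)
Votes: A=3, B=0
Majority → A

A


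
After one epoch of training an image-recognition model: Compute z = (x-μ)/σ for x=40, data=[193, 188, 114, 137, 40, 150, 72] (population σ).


μ = 127.7143, σ = 52.7331
z = (40 - 127.7143)/52.7331 = -1.6634

-1.6634


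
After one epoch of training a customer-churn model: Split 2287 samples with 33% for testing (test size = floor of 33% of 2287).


Test = ⌊2287·33/100⌋ = 754
Train = 2287 - 754 = 1533

Train: 1533, Test: 754


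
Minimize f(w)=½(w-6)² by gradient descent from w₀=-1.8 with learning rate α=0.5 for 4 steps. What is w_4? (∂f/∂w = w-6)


step 1: grad = -1.8-6 = -7.8; w = -1.8 - 0.5·(-7.8) = 2.1
step 2: grad = 2.1-6 = -3.9; w = 2.1 - 0.5·(-3.9) = 4.05
step 3: grad = 4.05-6 = -1.95; w = 4.05 - 0.5·(-1.95) = 5.025
step 4: grad = 5.025-6 = -0.975; w = 5.025 - 0.5·(-0.975) = 5.5125

5.5125


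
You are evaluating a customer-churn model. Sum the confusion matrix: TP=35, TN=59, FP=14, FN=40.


Total = TP + TN + FP + FN
= 35 + 59 + 14 + 40
= 148
(Predicted positive: 49, predicted negative: 99)

148


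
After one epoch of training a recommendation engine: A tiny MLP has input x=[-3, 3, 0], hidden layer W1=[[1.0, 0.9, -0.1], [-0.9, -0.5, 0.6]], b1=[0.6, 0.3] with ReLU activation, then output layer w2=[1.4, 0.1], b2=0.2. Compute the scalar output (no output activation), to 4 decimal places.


z1[0] = (1.0)·(-3) + (0.9)·(3) + (-0.1)·(0) + 0.6 = 0.3
z1[1] = (-0.9)·(-3) + (-0.5)·(3) + (0.6)·(0) + 0.3 = 1.5
h = ReLU(z1) = [0.3, 1.5]
output = (1.4)·(0.3) + (0.1)·(1.5) + 0.2 = 0.77

0.77


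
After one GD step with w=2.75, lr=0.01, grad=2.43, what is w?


w_new = w - α·∇
= 2.75 - 0.01·2.43
= 2.75 - 0.0243
= 2.7257

2.7257


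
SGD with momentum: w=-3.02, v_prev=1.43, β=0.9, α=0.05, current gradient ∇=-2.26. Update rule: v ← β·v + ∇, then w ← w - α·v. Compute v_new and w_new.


v_new = 0.9·1.43 - 2.26 = 1.287 - 2.26 = -0.973
w_new = -3.02 - 0.05·-0.973 = -3.02 + 0.04865 = -2.97135

v_new=-0.973, w_new=-2.97135


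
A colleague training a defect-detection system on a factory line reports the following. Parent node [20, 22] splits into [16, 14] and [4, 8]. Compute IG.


Parent = [20, 22], H_parent = 0.9984
H_left = 0.9968 (n=30), H_right = 0.9183 (n=12)
H_children = (30/42)·0.9968 + (12/42)·0.9183 = 0.9744
IG = 0.9984 - 0.9744 = 0.024

0.024


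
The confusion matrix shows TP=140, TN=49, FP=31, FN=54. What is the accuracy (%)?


Accuracy = (TP+TN)/(TP+TN+FP+FN)
= (140+49)/(274)
= 189/274 = 68.98%

68.98%


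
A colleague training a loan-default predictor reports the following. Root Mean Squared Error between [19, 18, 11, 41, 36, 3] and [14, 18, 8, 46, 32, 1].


MSE = 79/6 = 13.1667
RMSE = √(79/6) = 3.6286

3.6286


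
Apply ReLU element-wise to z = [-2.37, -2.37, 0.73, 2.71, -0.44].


ReLU(-2.37) = max(0, -2.37) = 0.0
ReLU(-2.37) = max(0, -2.37) = 0.0
ReLU(0.73) = max(0, 0.73) = 0.73
ReLU(2.71) = max(0, 2.71) = 2.71
ReLU(-0.44) = max(0, -0.44) = 0.0
result = [0.0, 0.0, 0.73, 2.71, 0.0]

[0.0, 0.0, 0.73, 2.71, 0.0]


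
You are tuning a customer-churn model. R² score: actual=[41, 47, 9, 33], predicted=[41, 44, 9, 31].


ȳ = 32.5
SS_res = Σ(y-ŷ)² = 13
SS_tot = Σ(y-ȳ)² = 835
R² = 1 - SS_res/SS_tot = 1 - 0.0156 = 0.9844

0.9844


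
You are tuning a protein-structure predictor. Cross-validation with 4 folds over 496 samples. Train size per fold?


Fold size = 496/4 = 124
Training per fold = 496 - 124 = 372

372


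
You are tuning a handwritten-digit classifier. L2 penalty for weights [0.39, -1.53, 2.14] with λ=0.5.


‖w‖₂² = (0.39)² + (-1.53)² + (2.14)²
     = 0.1521 + 2.3409 + 4.5796
     = 7.0726
λ·‖w‖₂² = 0.5·7.0726 = 3.5363

3.5363


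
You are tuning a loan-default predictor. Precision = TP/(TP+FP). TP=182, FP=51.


Precision = TP/(TP+FP)
= 182/(182+51)
= 182/233 = 78.11%

78.11%


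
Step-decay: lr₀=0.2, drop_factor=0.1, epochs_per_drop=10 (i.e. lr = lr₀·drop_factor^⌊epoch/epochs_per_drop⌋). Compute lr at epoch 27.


n_drops = ⌊27/10⌋ = 2
lr = 0.2·0.1^2 = 0.2·0.01 = 0.002

0.002


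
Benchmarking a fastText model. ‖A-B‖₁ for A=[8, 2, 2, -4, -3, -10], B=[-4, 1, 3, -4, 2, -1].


d = |8+ 4| + |2-1| + |2-3| + |-4+ 4| + |-3-2| + |-10+ 1|
  = 12 + 1 + 1 + 0 + 5 + 9
  = 28

28


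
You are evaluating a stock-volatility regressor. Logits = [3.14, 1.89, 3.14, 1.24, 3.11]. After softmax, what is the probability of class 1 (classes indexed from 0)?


Exponentials: e^3.14=23.1039, e^1.89=6.6194, e^3.14=23.1039, e^1.24=3.4556, e^3.11=22.421
Sum = 78.7038
Softmax = [0.2936, 0.0841, 0.2936, 0.0439, 0.2849]
p[1] = 6.6194/78.7038 = 0.0841

0.0841


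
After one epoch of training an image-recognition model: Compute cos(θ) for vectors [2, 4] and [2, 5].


A·B = 2·2 + 4·5 = 24
‖A‖ = √20 = 4.4721, ‖B‖ = √29 = 5.3852
cos = 24/(√20·√29) = 24/√580 = 0.9965

0.9965


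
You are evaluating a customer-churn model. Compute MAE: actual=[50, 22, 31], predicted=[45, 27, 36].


Absolute errors: |50-45|=5, |22-27|=5, |31-36|=5
Sum = 15
MAE = 15/3 = 5

5


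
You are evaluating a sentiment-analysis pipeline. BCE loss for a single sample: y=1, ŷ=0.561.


BCE = -[y·ln(p) + (1-y)·ln(1-p)]
= -1·ln(0.561) - 0
= -ln(0.561) = 0.578

0.578


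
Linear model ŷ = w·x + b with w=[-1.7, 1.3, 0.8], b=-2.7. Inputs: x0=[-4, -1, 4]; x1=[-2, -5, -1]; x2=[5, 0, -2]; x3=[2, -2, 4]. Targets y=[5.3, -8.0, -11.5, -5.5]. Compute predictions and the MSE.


ŷ0 = (-1.7)·(-4) + (1.3)·(-1) + (0.8)·(4) - 2.7 = 6.0
ŷ1 = (-1.7)·(-2) + (1.3)·(-5) + (0.8)·(-1) - 2.7 = -6.6
ŷ2 = (-1.7)·(5) + (1.3)·(0) + (0.8)·(-2) - 2.7 = -12.8
ŷ3 = (-1.7)·(2) + (1.3)·(-2) + (0.8)·(4) - 2.7 = -5.5
errors² = [0.49, 1.96, 1.69, 0.0]
MSE = 4.1400/4 = 1.035

1.035


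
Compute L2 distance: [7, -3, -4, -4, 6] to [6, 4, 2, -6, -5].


d = √((7-6)² + (-3-4)² + (-4-2)² + (-4+ 6)² + (6+ 5)²)
  = √(1 + 49 + 36 + 4 + 121)
  = √211 = 14.5258

14.5258


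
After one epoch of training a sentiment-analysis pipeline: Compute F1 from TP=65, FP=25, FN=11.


Precision = 65/90 = 0.7222
Recall = 65/76 = 0.8553
F1 = 2·P·R/(P+R) = 2·TP/(2·TP+FP+FN) = 130/(130+25+11) = 130/166 = 0.7831

0.7831


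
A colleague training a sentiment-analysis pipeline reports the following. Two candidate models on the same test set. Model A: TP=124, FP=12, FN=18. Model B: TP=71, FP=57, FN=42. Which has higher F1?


Model A: P=124/136=0.9118, R=124/142=0.8732, F1=2PR/(P+R)=2TP/(2TP+FP+FN)=248/278=0.8921
Model B: P=71/128=0.5547, R=71/113=0.6283, F1=2PR/(P+R)=2TP/(2TP+FP+FN)=142/241=0.5892
0.8921 > 0.5892 → Model A

Model A


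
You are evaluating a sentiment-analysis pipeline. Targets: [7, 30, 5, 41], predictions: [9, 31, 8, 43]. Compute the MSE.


Squared errors: (7-9)²=4, (30-31)²=1, (5-8)²=9, (41-43)²=4
Sum = 18
MSE = 18/4 = 9/2

9/2


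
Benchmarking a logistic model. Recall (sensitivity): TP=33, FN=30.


Recall = TP/(TP+FN)
= 33/(33+30)
= 33/63 = 52.38%

52.38%


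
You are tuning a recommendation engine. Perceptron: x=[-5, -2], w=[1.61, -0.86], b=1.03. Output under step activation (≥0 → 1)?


z = (-5)·(1.61) + (-2)·(-0.86) + 1.03
  = -5.3
step(z) = 0 (z<0)

0


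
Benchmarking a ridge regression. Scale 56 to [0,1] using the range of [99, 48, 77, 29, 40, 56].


min=29, max=99
(56-29)/(99-29) = 27/70 = 0.3857

0.3857


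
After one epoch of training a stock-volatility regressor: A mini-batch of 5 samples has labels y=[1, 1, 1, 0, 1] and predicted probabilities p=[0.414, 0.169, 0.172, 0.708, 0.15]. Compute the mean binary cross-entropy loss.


L[0] = -ln(0.414) = 0.8819
L[1] = -ln(0.169) = 1.7779
L[2] = -ln(0.172) = 1.7603
L[3] = -ln(1-0.708) = -ln(0.292) = 1.231
L[4] = -ln(0.15) = 1.8971
mean = (0.8819 + 1.7779 + 1.7603 + 1.231 + 1.8971)/5 = 1.5096

1.5096
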